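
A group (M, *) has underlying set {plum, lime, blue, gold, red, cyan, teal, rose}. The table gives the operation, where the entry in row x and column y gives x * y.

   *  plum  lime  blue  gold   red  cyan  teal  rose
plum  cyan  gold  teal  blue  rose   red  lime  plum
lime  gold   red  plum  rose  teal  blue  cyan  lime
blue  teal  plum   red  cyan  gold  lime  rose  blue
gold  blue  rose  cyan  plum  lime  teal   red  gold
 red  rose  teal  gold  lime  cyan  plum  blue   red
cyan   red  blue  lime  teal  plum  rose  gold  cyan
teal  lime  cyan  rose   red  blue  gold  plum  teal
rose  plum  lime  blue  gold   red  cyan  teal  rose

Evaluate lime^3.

lime^1 = lime
lime^2 = lime * lime = red
lime^3 = red * lime = teal

teal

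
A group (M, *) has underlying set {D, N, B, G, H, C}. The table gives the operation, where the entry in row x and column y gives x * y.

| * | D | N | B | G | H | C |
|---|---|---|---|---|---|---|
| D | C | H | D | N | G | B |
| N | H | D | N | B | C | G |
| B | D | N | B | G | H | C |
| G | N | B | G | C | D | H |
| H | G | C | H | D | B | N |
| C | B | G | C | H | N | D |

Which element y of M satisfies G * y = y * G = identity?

N

First locate the identity: row B matches the header, so B is the identity.
Scan row G for B: G * N = B. Hence G^(-1) = N.
(Structurally, M here is isomorphic to the cyclic group Z_6.)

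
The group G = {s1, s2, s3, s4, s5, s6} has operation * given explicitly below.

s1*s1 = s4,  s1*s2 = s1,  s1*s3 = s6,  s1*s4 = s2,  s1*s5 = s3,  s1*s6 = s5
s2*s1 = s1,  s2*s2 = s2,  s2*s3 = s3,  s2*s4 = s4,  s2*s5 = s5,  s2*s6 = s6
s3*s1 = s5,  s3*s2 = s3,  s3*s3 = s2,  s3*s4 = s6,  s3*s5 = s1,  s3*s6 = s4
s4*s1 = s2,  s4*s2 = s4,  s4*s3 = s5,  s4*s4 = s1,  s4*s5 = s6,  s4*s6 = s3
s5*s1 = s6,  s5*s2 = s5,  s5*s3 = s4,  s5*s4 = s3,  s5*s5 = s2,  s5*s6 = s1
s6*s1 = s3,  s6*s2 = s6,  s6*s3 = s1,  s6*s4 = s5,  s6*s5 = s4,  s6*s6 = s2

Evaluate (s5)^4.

s2

s5^1 = s5
s5^2 = s5*s5 = s2
s5^3 = s2*s5 = s5
s5^4 = s5*s5 = s2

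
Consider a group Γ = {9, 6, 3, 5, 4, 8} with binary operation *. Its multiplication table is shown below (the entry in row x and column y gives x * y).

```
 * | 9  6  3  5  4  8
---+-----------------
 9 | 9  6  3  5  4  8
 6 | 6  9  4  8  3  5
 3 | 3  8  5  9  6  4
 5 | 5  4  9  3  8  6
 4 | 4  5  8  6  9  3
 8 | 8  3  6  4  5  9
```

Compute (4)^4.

4^1 = 4
4^2 = 4 * 4 = 9
4^3 = 9 * 4 = 4
4^4 = 4 * 4 = 9

9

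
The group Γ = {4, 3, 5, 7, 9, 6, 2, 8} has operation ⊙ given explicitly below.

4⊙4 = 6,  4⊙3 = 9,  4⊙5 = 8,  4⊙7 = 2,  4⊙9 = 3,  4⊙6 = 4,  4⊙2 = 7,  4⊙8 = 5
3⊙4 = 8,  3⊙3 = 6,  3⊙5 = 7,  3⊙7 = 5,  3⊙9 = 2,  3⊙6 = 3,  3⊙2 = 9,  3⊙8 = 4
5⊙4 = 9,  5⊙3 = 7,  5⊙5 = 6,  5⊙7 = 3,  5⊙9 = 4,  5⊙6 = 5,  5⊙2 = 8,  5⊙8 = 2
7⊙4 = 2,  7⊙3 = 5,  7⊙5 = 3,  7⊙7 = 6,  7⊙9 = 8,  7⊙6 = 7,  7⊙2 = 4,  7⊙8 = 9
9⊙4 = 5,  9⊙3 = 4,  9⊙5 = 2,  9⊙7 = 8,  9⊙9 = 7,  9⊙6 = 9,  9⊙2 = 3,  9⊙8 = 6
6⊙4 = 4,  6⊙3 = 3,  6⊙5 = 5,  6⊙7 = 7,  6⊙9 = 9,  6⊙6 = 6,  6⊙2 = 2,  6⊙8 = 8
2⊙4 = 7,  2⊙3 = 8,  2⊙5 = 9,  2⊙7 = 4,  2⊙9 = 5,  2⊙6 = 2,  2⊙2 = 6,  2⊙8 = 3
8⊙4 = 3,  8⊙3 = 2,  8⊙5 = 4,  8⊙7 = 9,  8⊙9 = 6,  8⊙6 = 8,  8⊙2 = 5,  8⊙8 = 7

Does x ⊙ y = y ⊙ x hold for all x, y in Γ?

No

9 ⊙ 4 = 5 but 4 ⊙ 9 = 3.
Since 9 and 4 do not commute, Γ is not abelian.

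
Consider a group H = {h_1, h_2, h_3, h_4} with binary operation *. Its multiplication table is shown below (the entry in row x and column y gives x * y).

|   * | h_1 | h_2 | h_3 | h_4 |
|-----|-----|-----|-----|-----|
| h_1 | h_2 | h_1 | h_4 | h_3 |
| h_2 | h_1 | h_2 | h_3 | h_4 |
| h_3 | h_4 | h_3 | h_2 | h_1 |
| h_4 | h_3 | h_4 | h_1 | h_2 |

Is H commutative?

Check whether the table is symmetric across its main diagonal.
Every entry (row x, col y) equals the entry (row y, col x), so H is abelian.

Yes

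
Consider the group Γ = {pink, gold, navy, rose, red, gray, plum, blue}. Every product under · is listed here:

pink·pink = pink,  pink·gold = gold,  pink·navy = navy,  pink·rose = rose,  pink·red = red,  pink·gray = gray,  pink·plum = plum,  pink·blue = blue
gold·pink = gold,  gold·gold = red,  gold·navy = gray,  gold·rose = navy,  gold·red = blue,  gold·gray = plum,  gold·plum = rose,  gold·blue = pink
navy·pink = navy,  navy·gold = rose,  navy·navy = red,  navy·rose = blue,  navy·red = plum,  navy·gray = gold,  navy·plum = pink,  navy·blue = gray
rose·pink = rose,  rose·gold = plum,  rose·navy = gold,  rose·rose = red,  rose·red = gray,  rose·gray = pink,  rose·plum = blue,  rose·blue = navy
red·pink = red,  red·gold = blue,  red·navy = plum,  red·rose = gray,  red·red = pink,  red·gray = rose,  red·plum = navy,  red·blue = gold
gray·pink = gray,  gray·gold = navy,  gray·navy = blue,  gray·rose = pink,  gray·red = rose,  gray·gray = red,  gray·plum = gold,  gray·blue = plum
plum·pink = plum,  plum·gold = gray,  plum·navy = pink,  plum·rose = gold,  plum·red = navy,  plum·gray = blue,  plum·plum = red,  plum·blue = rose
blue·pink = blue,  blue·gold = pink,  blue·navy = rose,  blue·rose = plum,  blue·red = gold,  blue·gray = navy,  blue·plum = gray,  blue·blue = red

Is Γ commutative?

gold·plum = rose but plum·gold = gray.
Since gold and plum do not commute, Γ is not abelian.

No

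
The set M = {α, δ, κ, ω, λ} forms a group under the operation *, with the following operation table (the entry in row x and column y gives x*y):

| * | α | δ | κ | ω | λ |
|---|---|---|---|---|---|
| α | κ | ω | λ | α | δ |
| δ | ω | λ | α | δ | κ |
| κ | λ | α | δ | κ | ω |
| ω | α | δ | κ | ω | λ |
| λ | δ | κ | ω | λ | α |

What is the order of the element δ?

The identity element is ω (its row matches the header).
δ^1 = δ
δ^2 = δ*δ = λ
δ^3 = λ*δ = κ
δ^4 = κ*δ = α
δ^5 = α*δ = ω
The first power of δ equal to the identity is δ^5, so ord(δ) = 5.
(Structurally, M here is isomorphic to the cyclic group Z_5.)

5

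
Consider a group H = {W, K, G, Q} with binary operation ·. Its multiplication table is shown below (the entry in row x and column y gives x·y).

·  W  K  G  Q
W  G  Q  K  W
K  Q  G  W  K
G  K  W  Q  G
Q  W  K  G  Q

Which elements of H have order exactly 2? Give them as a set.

{G}

Identity is Q. Compute the order of each non-identity element by repeated multiplication:
  W: W → G → K → Q  (order 4)
  K: K → G → W → Q  (order 4)
  G: G → Q  (order 2)
Elements of order 2: {G}.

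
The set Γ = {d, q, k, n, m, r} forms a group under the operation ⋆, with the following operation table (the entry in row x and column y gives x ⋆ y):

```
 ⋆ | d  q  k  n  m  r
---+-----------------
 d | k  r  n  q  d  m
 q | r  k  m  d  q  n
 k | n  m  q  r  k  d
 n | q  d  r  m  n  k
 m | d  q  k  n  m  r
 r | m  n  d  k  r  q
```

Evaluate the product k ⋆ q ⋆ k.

k ⋆ q = m
m ⋆ k = k

k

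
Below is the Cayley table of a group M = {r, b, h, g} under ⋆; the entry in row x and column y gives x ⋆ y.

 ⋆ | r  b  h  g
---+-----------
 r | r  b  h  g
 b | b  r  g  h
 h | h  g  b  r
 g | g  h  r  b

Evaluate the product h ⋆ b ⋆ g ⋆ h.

g

h ⋆ b = g
g ⋆ g = b
b ⋆ h = g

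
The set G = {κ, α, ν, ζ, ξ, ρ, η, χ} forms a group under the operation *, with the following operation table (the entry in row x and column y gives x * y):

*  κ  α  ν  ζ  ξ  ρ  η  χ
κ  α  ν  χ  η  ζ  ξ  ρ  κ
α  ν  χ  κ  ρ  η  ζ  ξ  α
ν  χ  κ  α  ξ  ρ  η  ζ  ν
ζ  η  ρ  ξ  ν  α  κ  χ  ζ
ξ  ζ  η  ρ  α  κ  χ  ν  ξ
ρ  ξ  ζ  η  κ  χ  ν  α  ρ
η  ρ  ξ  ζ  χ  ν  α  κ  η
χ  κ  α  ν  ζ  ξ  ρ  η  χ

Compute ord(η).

The identity element is χ (its row matches the header).
η^1 = η
η^2 = η * η = κ
η^3 = κ * η = ρ
η^4 = ρ * η = α
η^5 = α * η = ξ
η^6 = ξ * η = ν
η^7 = ν * η = ζ
η^8 = ζ * η = χ
The first power of η equal to the identity is η^8, so ord(η) = 8.

8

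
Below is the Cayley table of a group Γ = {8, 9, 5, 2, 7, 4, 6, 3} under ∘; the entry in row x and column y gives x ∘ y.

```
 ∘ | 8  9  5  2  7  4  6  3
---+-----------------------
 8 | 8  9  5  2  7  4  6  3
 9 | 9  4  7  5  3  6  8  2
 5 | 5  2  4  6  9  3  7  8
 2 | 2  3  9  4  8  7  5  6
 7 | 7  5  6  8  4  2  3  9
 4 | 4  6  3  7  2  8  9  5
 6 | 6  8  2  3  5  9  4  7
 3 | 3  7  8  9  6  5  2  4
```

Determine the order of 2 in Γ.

The identity element is 8 (its row matches the header).
2^1 = 2
2^2 = 2 ∘ 2 = 4
2^3 = 4 ∘ 2 = 7
2^4 = 7 ∘ 2 = 8
The first power of 2 equal to the identity is 2^4, so ord(2) = 4.

4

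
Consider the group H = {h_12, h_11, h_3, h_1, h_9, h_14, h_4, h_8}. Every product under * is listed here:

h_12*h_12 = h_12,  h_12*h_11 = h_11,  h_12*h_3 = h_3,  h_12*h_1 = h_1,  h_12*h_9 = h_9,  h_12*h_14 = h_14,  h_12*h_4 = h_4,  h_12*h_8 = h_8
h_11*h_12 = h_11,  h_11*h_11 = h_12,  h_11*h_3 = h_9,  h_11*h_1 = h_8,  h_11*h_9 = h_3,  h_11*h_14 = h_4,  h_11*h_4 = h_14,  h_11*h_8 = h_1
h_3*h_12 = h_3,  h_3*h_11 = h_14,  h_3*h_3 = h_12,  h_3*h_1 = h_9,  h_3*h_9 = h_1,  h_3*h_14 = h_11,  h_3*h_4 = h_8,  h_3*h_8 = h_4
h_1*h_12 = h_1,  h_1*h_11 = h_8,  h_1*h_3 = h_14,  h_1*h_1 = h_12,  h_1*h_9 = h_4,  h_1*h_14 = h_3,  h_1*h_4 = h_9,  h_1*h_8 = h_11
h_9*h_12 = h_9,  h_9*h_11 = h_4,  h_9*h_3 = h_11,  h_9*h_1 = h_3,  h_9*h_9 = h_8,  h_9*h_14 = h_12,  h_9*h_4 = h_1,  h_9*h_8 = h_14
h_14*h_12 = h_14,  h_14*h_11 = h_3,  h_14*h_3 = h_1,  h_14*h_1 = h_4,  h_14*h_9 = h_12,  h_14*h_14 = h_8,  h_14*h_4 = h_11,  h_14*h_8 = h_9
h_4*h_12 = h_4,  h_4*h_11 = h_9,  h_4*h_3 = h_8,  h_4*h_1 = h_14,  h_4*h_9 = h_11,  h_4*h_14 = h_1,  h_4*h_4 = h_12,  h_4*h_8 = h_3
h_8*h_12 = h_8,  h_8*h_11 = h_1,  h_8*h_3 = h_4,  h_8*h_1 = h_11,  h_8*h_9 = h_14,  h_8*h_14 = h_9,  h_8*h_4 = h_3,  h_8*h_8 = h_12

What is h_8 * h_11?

Read row h_8, column h_11: h_8 * h_11 = h_1.

h_1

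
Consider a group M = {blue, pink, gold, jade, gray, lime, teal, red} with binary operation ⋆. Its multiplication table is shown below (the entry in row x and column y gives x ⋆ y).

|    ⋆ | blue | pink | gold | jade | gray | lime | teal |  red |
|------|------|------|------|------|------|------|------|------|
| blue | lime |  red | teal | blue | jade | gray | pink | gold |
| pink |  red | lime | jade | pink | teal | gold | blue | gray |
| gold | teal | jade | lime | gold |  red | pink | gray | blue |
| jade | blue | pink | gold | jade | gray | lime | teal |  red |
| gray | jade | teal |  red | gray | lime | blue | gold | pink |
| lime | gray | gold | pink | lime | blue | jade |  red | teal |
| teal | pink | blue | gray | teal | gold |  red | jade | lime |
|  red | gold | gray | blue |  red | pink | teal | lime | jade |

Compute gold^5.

gold

gold^1 = gold
gold^2 = gold ⋆ gold = lime
gold^3 = lime ⋆ gold = pink
gold^4 = pink ⋆ gold = jade
gold^5 = jade ⋆ gold = gold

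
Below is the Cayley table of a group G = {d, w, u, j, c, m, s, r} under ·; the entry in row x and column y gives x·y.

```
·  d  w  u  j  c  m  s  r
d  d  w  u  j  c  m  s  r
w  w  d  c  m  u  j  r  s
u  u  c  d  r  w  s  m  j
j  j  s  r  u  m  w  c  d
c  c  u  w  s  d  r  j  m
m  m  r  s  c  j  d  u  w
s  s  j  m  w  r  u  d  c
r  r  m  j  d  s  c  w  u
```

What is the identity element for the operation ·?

The identity e satisfies e·x = x for all x, so its row in the table reproduces the column headers.
Row d reads: d, w, u, j, c, m, s, r — exactly the header order. So d is the identity.

d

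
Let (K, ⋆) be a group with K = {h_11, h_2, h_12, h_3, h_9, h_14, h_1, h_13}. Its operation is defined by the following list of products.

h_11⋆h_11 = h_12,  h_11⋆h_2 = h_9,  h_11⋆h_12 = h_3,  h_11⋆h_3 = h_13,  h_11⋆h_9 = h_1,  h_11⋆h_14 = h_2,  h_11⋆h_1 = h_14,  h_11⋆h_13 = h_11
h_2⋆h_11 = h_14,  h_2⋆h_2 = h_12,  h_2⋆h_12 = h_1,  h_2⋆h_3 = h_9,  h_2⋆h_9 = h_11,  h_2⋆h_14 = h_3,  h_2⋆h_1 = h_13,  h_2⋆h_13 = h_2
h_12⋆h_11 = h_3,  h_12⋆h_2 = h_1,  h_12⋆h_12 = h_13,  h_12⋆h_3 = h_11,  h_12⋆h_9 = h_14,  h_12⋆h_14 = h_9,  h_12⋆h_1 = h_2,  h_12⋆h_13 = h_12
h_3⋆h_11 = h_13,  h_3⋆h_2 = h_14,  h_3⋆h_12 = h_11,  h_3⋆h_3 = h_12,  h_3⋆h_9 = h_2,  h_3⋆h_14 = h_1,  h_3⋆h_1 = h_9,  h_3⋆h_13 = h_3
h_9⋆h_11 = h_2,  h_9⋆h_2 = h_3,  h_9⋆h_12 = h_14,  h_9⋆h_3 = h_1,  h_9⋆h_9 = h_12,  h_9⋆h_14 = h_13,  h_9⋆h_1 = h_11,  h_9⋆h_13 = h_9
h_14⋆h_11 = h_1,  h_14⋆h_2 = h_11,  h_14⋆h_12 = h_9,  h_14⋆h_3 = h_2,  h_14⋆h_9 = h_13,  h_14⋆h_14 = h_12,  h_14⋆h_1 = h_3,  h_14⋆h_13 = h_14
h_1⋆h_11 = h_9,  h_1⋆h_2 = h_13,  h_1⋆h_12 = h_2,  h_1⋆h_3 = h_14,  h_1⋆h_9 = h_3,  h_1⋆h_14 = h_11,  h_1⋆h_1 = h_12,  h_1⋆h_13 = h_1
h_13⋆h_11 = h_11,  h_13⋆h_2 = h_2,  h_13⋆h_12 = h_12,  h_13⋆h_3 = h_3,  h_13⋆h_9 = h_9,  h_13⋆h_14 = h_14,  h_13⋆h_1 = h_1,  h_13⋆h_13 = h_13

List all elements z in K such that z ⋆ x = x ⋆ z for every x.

{h_12, h_13}

An element z is central iff its row equals its column in the table.
For h_9: h_9 ⋆ h_11 = h_2 ≠ h_1 = h_11 ⋆ h_9, so h_9 ∉ Z.
Checking each element this way leaves Z(K) = {h_12, h_13}.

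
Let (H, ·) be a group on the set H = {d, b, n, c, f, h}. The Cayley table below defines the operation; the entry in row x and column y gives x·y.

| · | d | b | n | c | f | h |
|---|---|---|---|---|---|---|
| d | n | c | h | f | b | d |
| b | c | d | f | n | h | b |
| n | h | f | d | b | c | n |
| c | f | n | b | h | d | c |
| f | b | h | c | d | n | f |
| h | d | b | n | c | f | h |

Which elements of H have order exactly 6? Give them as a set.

Identity is h. Compute the order of each non-identity element by repeated multiplication:
  d: d → n → h  (order 3)
  b: b → d → c → n → f → h  (order 6)
  n: n → d → h  (order 3)
  c: c → h  (order 2)
  f: f → n → c → d → b → h  (order 6)
Elements of order 6: {b, f}.

{b, f}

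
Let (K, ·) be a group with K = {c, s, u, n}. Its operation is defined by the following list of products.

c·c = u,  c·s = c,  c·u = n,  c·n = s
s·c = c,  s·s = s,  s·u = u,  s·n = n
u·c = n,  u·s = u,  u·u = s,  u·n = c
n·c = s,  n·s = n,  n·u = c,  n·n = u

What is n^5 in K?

n^1 = n
n^2 = n·n = u
n^3 = u·n = c
n^4 = c·n = s
n^5 = s·n = n
(Structurally, K here is isomorphic to the cyclic group Z_4.)

n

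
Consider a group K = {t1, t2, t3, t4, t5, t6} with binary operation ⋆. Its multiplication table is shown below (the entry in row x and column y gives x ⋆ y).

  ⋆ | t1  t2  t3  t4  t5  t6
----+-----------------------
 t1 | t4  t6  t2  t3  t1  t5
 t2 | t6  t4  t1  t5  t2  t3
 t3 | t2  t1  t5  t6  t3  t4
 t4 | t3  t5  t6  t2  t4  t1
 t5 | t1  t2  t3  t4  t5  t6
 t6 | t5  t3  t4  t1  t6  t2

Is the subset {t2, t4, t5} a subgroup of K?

{t2, t4, t5} contains the identity t5.
Checking products: every product of two elements of {t2, t4, t5} (read from the table) lies in {t2, t4, t5}, so the set is closed.
In a finite group, a nonempty closed subset is a subgroup. So {t2, t4, t5} ≤ K.

Yes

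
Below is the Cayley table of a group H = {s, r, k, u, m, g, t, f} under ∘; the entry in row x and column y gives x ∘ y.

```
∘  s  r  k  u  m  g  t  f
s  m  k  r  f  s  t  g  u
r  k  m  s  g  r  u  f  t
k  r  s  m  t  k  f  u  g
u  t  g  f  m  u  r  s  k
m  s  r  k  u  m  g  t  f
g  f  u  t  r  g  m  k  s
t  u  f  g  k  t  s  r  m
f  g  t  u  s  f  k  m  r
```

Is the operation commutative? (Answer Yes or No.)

t ∘ u = k but u ∘ t = s.
Since t and u do not commute, H is not abelian.

No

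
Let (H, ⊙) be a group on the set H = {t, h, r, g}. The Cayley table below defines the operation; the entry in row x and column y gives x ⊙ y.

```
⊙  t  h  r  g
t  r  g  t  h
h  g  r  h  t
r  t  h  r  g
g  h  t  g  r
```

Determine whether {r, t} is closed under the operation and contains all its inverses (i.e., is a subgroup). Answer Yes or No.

{r, t} contains the identity r.
Checking products: every product of two elements of {r, t} (read from the table) lies in {r, t}, so the set is closed.
In a finite group, a nonempty closed subset is a subgroup. So {r, t} ≤ H.

Yes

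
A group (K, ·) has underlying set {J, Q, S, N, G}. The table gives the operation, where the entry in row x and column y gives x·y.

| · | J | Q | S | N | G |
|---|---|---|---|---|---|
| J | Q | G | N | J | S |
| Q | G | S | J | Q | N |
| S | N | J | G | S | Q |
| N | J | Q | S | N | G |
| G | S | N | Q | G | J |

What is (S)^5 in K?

S^1 = S
S^2 = S·S = G
S^3 = G·S = Q
S^4 = Q·S = J
S^5 = J·S = N

N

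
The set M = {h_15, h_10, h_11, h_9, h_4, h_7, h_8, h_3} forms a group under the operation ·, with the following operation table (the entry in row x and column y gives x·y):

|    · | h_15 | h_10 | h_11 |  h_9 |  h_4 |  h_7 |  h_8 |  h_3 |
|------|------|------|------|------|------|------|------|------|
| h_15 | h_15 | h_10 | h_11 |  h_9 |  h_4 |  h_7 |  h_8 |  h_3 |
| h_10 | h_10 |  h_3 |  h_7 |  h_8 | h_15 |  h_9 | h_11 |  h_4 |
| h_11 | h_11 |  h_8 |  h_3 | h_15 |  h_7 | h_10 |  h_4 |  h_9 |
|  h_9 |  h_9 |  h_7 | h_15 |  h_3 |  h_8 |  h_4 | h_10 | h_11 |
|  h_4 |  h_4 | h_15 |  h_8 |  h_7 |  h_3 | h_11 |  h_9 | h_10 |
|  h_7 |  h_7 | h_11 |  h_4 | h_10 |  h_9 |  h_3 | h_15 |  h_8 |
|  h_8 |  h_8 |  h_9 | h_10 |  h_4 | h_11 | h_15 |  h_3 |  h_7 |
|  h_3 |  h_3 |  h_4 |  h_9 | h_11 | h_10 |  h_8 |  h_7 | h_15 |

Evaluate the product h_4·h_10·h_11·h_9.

h_15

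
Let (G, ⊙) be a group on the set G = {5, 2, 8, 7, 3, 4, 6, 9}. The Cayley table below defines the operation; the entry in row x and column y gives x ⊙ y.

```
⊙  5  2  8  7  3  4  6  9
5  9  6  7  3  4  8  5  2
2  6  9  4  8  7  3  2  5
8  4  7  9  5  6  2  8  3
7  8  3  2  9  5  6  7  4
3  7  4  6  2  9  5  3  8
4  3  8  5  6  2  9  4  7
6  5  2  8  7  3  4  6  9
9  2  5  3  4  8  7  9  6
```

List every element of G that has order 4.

Identity is 6. Compute the order of each non-identity element by repeated multiplication:
  5: 5 → 9 → 2 → 6  (order 4)
  2: 2 → 9 → 5 → 6  (order 4)
  8: 8 → 9 → 3 → 6  (order 4)
  7: 7 → 9 → 4 → 6  (order 4)
  3: 3 → 9 → 8 → 6  (order 4)
  4: 4 → 9 → 7 → 6  (order 4)
  9: 9 → 6  (order 2)
Elements of order 4: {2, 3, 4, 5, 7, 8}.

{2, 3, 4, 5, 7, 8}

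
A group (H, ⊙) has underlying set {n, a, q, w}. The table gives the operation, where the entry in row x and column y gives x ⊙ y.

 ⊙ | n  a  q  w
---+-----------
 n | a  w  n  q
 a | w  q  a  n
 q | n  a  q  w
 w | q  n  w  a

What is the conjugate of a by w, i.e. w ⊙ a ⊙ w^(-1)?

a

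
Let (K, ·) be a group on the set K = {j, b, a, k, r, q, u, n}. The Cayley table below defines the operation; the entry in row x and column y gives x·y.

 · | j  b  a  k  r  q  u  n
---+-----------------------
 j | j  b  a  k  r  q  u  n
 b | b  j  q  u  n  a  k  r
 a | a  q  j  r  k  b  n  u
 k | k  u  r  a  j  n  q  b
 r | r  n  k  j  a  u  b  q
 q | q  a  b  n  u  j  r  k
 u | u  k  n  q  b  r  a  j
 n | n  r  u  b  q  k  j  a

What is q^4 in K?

q^1 = q
q^2 = q·q = j
q^3 = j·q = q
q^4 = q·q = j

j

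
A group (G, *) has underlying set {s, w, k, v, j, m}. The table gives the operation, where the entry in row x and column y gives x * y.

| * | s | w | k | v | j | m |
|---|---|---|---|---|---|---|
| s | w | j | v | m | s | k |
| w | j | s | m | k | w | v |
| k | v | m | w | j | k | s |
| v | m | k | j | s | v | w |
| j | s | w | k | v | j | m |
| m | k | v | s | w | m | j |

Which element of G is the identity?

j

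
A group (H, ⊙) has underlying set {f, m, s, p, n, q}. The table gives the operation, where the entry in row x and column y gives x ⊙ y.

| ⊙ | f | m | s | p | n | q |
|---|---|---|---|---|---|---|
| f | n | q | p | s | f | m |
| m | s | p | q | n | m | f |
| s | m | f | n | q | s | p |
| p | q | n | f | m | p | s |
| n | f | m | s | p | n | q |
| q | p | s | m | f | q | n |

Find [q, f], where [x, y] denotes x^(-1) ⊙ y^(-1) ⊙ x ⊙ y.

Identity is n; from the table q^(-1) = q and f^(-1) = f.
q ⊙ f = p
p ⊙ q = s
s ⊙ f = m
(Structurally, H here is isomorphic to the symmetric group S_3.)

m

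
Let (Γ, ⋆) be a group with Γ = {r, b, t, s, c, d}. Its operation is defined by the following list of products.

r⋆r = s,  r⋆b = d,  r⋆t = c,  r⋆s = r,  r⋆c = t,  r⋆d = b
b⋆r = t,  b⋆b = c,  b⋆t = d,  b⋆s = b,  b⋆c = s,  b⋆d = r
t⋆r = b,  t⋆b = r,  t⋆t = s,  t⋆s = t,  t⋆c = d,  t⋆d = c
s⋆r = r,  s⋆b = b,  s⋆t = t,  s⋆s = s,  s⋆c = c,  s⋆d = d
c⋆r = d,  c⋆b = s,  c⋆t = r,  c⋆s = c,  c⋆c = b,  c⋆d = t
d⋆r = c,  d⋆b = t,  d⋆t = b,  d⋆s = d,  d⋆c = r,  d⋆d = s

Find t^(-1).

t

First locate the identity: row s matches the header, so s is the identity.
Scan row t for s: t ⋆ t = s. Hence t^(-1) = t.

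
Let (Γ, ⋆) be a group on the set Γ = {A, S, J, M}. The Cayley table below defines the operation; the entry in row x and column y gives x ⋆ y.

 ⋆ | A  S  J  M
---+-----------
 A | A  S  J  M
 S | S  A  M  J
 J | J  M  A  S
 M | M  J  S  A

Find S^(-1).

S

First locate the identity: row A matches the header, so A is the identity.
Scan row S for A: S ⋆ S = A. Hence S^(-1) = S.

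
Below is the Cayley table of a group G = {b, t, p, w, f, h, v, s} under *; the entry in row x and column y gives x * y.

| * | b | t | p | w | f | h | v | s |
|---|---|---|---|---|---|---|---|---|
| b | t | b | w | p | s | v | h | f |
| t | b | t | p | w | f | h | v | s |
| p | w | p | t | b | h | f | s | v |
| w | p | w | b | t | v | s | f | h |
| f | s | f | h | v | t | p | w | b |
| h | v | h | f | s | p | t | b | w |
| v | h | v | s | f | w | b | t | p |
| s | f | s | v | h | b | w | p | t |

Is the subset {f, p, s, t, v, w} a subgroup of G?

No

w * s = h, which is not in {f, p, s, t, v, w}.
The subset is not closed under *, so it is not a subgroup.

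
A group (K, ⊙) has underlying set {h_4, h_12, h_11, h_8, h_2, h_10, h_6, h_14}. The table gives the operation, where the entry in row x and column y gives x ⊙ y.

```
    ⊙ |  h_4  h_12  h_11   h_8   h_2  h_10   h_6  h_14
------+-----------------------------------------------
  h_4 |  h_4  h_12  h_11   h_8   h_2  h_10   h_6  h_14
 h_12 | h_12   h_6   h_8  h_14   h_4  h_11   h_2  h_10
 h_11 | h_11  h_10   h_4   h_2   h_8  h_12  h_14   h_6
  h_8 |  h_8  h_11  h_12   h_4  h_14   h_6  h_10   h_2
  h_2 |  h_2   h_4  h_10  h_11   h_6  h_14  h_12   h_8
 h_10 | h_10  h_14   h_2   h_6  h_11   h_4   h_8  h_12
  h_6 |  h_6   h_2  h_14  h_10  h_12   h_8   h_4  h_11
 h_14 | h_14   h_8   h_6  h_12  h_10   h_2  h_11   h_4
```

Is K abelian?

No

h_2 ⊙ h_14 = h_8 but h_14 ⊙ h_2 = h_10.
Since h_2 and h_14 do not commute, K is not abelian.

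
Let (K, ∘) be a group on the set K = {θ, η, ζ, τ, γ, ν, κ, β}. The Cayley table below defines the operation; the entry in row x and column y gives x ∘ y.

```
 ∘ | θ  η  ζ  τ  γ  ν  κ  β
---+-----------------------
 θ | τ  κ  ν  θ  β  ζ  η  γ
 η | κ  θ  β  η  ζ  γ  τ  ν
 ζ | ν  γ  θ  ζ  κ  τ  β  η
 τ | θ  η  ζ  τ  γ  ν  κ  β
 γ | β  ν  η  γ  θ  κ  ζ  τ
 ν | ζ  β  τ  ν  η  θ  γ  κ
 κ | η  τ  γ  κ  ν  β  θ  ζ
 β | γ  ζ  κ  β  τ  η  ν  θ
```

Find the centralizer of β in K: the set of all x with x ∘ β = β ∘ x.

Compare row β with column β entry by entry.
θ ∘ β = γ = β ∘ θ, so θ commutes with β.
κ ∘ β = ζ but β ∘ κ = ν, so κ does not.
Collecting the elements that commute with β: C(β) = {β, γ, θ, τ}.

{β, γ, θ, τ}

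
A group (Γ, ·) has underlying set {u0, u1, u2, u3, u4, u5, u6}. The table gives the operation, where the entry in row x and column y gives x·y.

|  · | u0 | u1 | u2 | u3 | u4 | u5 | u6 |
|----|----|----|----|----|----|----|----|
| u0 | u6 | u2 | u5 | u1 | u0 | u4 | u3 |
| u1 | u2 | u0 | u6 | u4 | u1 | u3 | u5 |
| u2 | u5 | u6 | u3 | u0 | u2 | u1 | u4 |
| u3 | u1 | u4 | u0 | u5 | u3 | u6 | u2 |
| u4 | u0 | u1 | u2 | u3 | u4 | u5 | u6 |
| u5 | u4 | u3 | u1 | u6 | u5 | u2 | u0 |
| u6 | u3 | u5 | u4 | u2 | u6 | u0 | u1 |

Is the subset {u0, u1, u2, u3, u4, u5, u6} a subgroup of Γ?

Yes

{u0, u1, u2, u3, u4, u5, u6} contains the identity u4.
Checking products: every product of two elements of {u0, u1, u2, u3, u4, u5, u6} (read from the table) lies in {u0, u1, u2, u3, u4, u5, u6}, so the set is closed.
In a finite group, a nonempty closed subset is a subgroup. So {u0, u1, u2, u3, u4, u5, u6} ≤ Γ.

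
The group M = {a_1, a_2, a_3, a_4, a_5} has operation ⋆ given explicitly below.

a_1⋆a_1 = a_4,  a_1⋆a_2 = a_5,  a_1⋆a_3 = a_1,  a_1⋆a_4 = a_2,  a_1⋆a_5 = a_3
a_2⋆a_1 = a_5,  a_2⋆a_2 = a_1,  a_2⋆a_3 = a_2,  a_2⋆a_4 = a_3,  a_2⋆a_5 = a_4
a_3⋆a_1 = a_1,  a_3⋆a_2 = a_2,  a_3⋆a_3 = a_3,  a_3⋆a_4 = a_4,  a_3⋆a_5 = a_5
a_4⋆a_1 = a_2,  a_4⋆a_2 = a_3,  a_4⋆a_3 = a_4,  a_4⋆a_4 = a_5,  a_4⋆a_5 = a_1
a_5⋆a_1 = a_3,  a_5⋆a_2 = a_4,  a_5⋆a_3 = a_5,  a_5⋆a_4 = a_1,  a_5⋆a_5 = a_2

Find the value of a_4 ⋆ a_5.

a_1

Read row a_4, column a_5: a_4 ⋆ a_5 = a_1.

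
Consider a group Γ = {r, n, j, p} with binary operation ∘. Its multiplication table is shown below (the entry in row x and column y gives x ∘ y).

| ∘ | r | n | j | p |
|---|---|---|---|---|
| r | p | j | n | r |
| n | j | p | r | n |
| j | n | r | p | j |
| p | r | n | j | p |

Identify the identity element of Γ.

p

The identity e satisfies e ∘ x = x for all x, so its row in the table reproduces the column headers.
Row p reads: r, n, j, p — exactly the header order. So p is the identity.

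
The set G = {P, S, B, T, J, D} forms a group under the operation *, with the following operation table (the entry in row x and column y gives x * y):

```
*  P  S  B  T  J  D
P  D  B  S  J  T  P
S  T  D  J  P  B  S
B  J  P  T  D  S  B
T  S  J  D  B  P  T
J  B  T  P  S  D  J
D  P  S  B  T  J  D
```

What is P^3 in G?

P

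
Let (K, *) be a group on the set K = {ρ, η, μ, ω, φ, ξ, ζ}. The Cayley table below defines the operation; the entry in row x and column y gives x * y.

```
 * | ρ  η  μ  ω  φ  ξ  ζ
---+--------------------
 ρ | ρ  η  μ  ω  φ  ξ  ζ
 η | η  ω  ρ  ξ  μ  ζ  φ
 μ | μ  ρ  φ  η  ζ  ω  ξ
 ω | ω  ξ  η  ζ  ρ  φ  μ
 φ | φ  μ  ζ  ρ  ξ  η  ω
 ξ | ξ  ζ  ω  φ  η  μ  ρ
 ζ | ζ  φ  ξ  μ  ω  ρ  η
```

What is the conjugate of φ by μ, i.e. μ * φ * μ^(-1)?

φ

The identity is ρ. In row μ, the entry ρ sits in column η, so μ^(-1) = η.
μ * φ = ζ
ζ * η = φ
(Structurally, K here is isomorphic to the cyclic group Z_7.)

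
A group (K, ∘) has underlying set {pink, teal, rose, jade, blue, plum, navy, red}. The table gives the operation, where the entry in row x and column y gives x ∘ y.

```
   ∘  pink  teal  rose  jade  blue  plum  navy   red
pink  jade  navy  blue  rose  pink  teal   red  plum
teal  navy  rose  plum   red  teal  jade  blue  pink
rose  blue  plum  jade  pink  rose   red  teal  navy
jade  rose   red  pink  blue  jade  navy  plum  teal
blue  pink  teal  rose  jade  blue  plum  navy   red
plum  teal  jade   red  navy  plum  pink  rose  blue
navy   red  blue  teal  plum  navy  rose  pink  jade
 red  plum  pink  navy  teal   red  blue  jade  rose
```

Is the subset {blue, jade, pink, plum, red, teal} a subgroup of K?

No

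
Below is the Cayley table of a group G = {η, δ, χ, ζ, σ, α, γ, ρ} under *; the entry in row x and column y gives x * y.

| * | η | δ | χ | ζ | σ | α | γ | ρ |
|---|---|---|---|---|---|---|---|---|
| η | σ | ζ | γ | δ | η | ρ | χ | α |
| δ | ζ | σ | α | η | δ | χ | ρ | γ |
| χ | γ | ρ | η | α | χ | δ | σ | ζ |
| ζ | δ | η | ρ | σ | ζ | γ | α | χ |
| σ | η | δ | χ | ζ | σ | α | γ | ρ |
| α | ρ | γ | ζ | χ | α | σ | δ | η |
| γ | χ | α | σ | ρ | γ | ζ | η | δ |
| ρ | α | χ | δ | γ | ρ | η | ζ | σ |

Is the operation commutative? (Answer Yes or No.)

χ * α = δ but α * χ = ζ.
Since χ and α do not commute, G is not abelian.

No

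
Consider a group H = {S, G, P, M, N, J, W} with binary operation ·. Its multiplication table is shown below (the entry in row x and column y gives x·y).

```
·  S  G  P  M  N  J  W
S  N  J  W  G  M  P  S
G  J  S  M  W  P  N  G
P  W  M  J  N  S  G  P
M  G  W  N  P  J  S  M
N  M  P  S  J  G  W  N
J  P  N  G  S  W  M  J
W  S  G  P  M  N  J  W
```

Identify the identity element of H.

The identity e satisfies e·x = x for all x, so its row in the table reproduces the column headers.
Row W reads: S, G, P, M, N, J, W — exactly the header order. So W is the identity.
(Structurally, H here is isomorphic to the cyclic group Z_7.)

W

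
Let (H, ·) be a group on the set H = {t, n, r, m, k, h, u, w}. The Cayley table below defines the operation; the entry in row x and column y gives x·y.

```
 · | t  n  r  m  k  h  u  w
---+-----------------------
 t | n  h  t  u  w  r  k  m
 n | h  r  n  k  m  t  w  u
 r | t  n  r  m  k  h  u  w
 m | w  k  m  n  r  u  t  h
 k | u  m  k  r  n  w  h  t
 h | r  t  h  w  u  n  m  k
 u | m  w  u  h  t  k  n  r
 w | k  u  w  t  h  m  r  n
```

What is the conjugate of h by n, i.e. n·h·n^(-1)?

The identity is r. In row n, the entry r sits in column n, so n^(-1) = n.
n·h = t
t·n = h

h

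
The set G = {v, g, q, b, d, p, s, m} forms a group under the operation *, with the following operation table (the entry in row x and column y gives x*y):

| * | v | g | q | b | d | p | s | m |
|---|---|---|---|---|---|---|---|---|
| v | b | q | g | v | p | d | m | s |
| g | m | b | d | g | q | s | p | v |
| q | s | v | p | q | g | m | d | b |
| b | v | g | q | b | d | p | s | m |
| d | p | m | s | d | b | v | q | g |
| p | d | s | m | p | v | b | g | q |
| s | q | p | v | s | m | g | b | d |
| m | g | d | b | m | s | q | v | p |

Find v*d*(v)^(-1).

The identity is b. In row v, the entry b sits in column v, so v^(-1) = v.
v*d = p
p*v = d
(Structurally, G here is isomorphic to the dihedral group D_4.)

d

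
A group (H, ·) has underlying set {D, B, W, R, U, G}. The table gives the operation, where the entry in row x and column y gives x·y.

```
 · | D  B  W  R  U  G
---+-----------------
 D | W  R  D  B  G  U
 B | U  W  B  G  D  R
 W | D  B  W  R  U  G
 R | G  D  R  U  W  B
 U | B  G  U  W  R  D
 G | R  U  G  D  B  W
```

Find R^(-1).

First locate the identity: row W matches the header, so W is the identity.
Scan row R for W: R·U = W. Hence R^(-1) = U.

U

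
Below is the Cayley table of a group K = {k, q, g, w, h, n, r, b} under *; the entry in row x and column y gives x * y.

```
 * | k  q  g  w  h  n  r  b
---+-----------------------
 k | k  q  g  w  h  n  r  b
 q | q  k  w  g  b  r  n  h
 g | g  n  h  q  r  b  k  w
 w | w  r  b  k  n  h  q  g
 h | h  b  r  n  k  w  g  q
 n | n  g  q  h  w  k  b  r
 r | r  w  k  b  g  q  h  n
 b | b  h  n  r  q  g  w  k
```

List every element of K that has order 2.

{b, h, n, q, w}

Identity is k. Compute the order of each non-identity element by repeated multiplication:
  q: q → k  (order 2)
  g: g → h → r → k  (order 4)
  w: w → k  (order 2)
  h: h → k  (order 2)
  n: n → k  (order 2)
  r: r → h → g → k  (order 4)
  b: b → k  (order 2)
Elements of order 2: {b, h, n, q, w}.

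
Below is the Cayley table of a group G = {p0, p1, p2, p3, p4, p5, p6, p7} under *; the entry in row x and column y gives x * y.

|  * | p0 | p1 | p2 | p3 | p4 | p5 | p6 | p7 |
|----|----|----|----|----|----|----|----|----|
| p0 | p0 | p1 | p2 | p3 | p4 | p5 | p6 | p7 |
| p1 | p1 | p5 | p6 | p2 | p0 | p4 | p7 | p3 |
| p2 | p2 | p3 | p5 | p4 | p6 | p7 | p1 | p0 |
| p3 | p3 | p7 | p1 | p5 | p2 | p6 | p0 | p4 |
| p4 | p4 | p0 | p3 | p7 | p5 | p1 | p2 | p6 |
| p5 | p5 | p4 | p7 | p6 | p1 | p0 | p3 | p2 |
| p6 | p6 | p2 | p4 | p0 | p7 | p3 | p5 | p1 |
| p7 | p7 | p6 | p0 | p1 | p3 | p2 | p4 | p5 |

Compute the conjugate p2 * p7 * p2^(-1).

p7

The identity is p0. In row p2, the entry p0 sits in column p7, so p2^(-1) = p7.
p2 * p7 = p0
p0 * p7 = p7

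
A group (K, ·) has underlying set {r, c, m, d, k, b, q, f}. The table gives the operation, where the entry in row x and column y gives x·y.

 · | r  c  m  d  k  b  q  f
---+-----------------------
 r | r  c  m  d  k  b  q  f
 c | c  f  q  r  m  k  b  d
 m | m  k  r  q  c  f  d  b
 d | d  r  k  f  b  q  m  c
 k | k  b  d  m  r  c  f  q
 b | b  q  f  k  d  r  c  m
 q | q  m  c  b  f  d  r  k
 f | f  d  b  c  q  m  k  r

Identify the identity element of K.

The identity e satisfies e·x = x for all x, so its row in the table reproduces the column headers.
Row r reads: r, c, m, d, k, b, q, f — exactly the header order. So r is the identity.

r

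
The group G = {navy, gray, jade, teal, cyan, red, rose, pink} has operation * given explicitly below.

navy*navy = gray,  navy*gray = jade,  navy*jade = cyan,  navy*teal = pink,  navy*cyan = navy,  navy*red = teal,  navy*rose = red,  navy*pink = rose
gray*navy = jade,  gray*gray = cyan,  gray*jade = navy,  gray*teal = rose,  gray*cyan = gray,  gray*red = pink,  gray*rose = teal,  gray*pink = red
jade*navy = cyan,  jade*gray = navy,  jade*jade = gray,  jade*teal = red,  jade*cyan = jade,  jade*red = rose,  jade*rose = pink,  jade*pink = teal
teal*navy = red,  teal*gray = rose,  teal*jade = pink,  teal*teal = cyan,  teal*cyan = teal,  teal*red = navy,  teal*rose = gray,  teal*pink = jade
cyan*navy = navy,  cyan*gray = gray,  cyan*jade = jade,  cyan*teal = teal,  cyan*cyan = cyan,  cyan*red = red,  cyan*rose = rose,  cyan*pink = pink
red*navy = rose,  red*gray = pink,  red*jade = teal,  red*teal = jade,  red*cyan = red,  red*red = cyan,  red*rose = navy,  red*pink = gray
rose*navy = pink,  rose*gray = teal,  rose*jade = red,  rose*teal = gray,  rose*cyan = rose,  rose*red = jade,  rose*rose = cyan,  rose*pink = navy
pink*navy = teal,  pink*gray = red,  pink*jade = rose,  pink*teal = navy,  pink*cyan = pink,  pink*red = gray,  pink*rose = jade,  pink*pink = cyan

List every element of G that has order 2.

Identity is cyan. Compute the order of each non-identity element by repeated multiplication:
  navy: navy → gray → jade → cyan  (order 4)
  gray: gray → cyan  (order 2)
  jade: jade → gray → navy → cyan  (order 4)
  teal: teal → cyan  (order 2)
  red: red → cyan  (order 2)
  rose: rose → cyan  (order 2)
  pink: pink → cyan  (order 2)
Elements of order 2: {gray, pink, red, rose, teal}.

{gray, pink, red, rose, teal}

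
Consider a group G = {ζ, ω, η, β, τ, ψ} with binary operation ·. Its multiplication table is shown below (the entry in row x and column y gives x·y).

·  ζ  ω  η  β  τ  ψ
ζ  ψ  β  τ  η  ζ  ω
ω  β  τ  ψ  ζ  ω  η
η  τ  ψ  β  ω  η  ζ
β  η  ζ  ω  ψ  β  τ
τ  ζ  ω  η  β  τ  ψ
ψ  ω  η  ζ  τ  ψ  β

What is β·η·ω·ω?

β·η = ω
ω·ω = τ
τ·ω = ω

ω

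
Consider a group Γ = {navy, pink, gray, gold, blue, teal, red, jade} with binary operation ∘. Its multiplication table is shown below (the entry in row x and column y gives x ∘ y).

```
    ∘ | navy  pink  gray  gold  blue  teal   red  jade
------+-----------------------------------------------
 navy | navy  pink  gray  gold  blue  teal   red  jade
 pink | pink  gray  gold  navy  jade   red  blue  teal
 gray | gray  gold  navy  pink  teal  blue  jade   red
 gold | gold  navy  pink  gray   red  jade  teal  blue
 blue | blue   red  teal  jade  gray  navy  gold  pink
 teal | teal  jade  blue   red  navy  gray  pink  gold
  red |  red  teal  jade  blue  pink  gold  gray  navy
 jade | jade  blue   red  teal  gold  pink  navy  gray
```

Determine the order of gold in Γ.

4

The identity element is navy (its row matches the header).
gold^1 = gold
gold^2 = gold ∘ gold = gray
gold^3 = gray ∘ gold = pink
gold^4 = pink ∘ gold = navy
The first power of gold equal to the identity is gold^4, so ord(gold) = 4.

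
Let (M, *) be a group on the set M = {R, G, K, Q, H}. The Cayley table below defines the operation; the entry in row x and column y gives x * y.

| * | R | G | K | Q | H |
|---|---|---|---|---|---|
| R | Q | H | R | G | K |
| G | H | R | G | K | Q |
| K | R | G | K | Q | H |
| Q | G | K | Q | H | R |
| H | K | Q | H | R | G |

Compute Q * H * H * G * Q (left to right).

K

Q * H = R
R * H = K
K * G = G
G * Q = K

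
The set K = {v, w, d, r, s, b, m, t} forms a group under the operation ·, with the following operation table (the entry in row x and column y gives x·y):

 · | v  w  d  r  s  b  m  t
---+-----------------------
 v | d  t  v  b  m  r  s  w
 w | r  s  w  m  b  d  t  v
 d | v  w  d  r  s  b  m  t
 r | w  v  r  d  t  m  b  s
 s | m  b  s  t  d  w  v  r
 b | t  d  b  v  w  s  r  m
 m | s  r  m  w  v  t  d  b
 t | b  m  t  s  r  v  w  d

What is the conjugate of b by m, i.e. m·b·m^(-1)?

w

The identity is d. In row m, the entry d sits in column m, so m^(-1) = m.
m·b = t
t·m = w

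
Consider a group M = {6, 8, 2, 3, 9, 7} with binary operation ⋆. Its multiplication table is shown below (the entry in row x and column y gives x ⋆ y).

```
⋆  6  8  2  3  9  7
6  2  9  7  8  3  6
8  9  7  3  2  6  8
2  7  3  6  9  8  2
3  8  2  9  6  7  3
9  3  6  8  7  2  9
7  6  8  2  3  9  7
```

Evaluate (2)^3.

7

2^1 = 2
2^2 = 2 ⋆ 2 = 6
2^3 = 6 ⋆ 2 = 7
(Structurally, M here is isomorphic to the cyclic group Z_6.)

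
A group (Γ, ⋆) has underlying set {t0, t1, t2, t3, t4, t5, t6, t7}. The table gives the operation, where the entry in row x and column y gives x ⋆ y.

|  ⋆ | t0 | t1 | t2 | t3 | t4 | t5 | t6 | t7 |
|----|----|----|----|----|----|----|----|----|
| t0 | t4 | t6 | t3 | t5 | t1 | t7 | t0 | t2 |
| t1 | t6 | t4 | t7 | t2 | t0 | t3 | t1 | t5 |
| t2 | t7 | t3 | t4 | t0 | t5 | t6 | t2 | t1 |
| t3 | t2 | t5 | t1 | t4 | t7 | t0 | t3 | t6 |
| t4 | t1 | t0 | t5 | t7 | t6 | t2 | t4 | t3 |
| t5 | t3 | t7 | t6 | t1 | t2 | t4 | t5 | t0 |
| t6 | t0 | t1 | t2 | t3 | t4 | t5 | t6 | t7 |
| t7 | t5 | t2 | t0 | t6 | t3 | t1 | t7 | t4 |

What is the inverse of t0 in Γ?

First locate the identity: row t6 matches the header, so t6 is the identity.
Scan row t0 for t6: t0 ⋆ t1 = t6. Hence t0^(-1) = t1.
(Structurally, Γ here is isomorphic to the quaternion group Q_8.)

t1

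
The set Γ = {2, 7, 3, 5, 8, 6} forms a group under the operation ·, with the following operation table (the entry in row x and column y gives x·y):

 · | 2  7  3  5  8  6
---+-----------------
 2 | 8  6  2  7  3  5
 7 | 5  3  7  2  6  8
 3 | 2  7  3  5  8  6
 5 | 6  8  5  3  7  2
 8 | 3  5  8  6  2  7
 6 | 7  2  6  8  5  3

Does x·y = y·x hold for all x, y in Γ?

8·6 = 7 but 6·8 = 5.
Since 8 and 6 do not commute, Γ is not abelian.

No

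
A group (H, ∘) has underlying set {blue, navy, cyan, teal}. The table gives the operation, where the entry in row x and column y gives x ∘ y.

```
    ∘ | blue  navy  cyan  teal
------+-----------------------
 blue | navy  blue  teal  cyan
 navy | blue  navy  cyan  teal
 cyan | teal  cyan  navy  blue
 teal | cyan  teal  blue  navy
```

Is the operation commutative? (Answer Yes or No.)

Check whether the table is symmetric across its main diagonal.
Every entry (row x, col y) equals the entry (row y, col x), so H is abelian.
(In fact H ≅ the Klein four-group V_4.)

Yes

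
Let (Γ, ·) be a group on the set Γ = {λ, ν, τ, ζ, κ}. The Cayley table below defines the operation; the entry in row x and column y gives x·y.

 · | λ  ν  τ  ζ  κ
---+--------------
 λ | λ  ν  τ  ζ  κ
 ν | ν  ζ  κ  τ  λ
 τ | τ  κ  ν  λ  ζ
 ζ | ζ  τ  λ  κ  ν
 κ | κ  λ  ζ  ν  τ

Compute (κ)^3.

κ^1 = κ
κ^2 = κ·κ = τ
κ^3 = τ·κ = ζ
(Structurally, Γ here is isomorphic to the cyclic group Z_5.)

ζ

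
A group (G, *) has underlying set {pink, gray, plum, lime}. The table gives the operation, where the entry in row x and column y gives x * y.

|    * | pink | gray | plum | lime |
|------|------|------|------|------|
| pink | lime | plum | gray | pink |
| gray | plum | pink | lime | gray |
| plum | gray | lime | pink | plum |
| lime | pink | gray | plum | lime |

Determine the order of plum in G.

4

The identity element is lime (its row matches the header).
plum^1 = plum
plum^2 = plum * plum = pink
plum^3 = pink * plum = gray
plum^4 = gray * plum = lime
The first power of plum equal to the identity is plum^4, so ord(plum) = 4.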